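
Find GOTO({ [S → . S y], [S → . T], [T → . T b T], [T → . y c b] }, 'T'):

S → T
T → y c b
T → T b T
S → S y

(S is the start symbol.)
GOTO(I, 'T') = CLOSURE({ [A → αX.β] : [A → α.Xβ] ∈ I, X = 'T' })

Items with dot before 'T', with the dot advanced:
  [S → . T] → [S → T .]
  [T → . T b T] → [T → T . b T]
Closure adds nothing (no advanced item has the dot before a non-terminal).

GOTO = { [S → T .], [T → T . b T] }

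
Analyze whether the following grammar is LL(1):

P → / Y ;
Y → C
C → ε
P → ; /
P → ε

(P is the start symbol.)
Relevant sets:
  FOLLOW(P) = { $ }

For P:
  PREDICT(P → '/' Y ';') = { '/' }
  PREDICT(P → ';' '/') = { ';' }
  PREDICT(P → ε) = { $ }
Y, C have a single production, so nothing to check there.

All predict sets are disjoint. The grammar IS LL(1).

Answer: Yes, the grammar is LL(1).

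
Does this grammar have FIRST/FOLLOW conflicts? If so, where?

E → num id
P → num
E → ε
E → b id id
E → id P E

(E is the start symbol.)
No FIRST/FOLLOW conflicts.

A FIRST/FOLLOW conflict occurs when a non-terminal N has a nullable alternative N → β (β ⇒* ε) and another alternative N → α with FIRST(α) ∩ FOLLOW(N) ≠ ∅: on such a lookahead the parser cannot decide between expanding α and letting N vanish via β.

Nullable non-terminals: E.

E: nullable alternative(s) E → ε; FOLLOW(E) = { $ }
  E → num id: FIRST \ {ε} = { 'num' } — disjoint from FOLLOW(E)
  E → ε: FIRST \ {ε} = { } — this is the only nullable alternative, skip
  E → b id id: FIRST \ {ε} = { 'b' } — disjoint from FOLLOW(E)
  E → id P E: FIRST \ {ε} = { 'id' } — disjoint from FOLLOW(E)

P has no nullable alternative, so no FIRST/FOLLOW check is needed there.

No FIRST/FOLLOW conflicts found.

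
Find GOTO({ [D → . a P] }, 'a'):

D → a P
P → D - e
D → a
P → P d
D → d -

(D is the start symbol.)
{ [D → . a P], [D → . a], [D → . d -], [D → a . P], [P → . D - e], [P → . P d] }

GOTO(I, 'a') = CLOSURE({ [A → αX.β] : [A → α.Xβ] ∈ I, X = 'a' })

Items with dot before 'a', with the dot advanced:
  [D → . a P] → [D → a . P]
Closure of the advanced items:
  [D → a . P] has the dot before P: add [P → . D - e], [P → . P d]
  [P → . D - e] has the dot before D: add [D → . a P], [D → . a], [D → . d -]

GOTO = { [D → . a P], [D → . a], [D → . d -], [D → a . P], [P → . D - e], [P → . P d] }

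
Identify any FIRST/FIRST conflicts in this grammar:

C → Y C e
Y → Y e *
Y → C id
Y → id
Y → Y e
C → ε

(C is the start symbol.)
A FIRST/FIRST conflict occurs when two productions N → α and N → β for the same non-terminal have FIRST(α) ∩ FIRST(β) ≠ ∅ (with ε ∈ FIRST of a nullable right-hand side, so two nullable alternatives also conflict).

FIRST sets of the non-terminals at (or reachable through a nullable prefix from) the front of some alternative:
  FIRST(Y) = { 'id' }
  FIRST(C) = { 'id', ε }

Productions for C:
  C → Y C e: FIRST = { 'id' }
  C → ε: FIRST = { ε }
Productions for Y:
  Y → Y e *: FIRST = { 'id' }
  Y → C id: FIRST = { 'id' }
  Y → id: FIRST = { 'id' }
  Y → Y e: FIRST = { 'id' }

Conflict for Y: Y → Y e * and Y → C id
  Overlap: { 'id' }
Conflict for Y: Y → Y e * and Y → id
  Overlap: { 'id' }
Conflict for Y: Y → Y e * and Y → Y e
  Overlap: { 'id' }
Conflict for Y: Y → C id and Y → id
  Overlap: { 'id' }
Conflict for Y: Y → C id and Y → Y e
  Overlap: { 'id' }
Conflict for Y: Y → id and Y → Y e
  Overlap: { 'id' }

Answer: Yes. Y → Y e '*' / Y → C id on { 'id' }; Y → Y e '*' / Y → id on { 'id' }; Y → Y e '*' / Y → Y e on { 'id' }; Y → C id / Y → id on { 'id' }; Y → C id / Y → Y e on { 'id' }; Y → id / Y → Y e on { 'id' }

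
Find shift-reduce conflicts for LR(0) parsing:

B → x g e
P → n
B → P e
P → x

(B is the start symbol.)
A shift-reduce conflict occurs when an LR(0) state has both:
  - a complete (reduce) item [A → α .] (dot at the end), and
  - a shift item [B → β . c γ] (dot before a terminal).

Augment with B' → B and build the canonical LR(0) collection (I0 = CLOSURE({[B' → . B]}), then GOTO on every symbol after a dot until no new states appear). It has 8 states:
  I0: { [B → . P e], [B → . x g e], [B' → . B], [P → . n], [P → . x] }  — shift
  I1: { [B' → B .] }  — accept
  I2: { [B → P . e] }  — shift
  I3: { [P → n .] }  — reduce
  I4: { [B → x . g e], [P → x .] }  — shift, reduce
  I5: { [B → x g . e] }  — shift
  I6: { [B → x g e .] }  — reduce
  I7: { [B → P e .] }  — reduce

I4 contains reduce item [P → x .] and shift item [B → x . g e] — shift-reduce conflict.

Answer: Yes — I4: [P → x .] vs [B → x . g e]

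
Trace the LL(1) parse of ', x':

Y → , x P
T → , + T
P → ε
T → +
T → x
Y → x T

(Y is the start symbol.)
Stack is shown with the top on the left.

Stack    Input  Action
----------------------
Y $      , x $  output Y → , x P
, x P $  , x $  match ','
x P $    x $    match 'x'
P $      $      output P → ε
$        $      accept

The string is accepted.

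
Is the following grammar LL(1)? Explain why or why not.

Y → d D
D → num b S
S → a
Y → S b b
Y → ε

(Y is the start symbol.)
Yes, the grammar is LL(1).

Relevant sets:
  FIRST(S) = { 'a' }
  FOLLOW(Y) = { $ }

For Y:
  PREDICT(Y → d D) = { 'd' }
  PREDICT(Y → S b b) = { 'a' }
  PREDICT(Y → ε) = { $ }
D, S have a single production, so nothing to check there.

All predict sets are disjoint. The grammar IS LL(1).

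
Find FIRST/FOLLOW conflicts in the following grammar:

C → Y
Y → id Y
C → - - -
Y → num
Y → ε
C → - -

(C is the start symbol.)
A FIRST/FOLLOW conflict occurs when a non-terminal N has a nullable alternative N → β (β ⇒* ε) and another alternative N → α with FIRST(α) ∩ FOLLOW(N) ≠ ∅: on such a lookahead the parser cannot decide between expanding α and letting N vanish via β.

Nullable non-terminals: C, Y.
FIRST sets used below: FIRST(Y) = { 'id', 'num', ε }

C: nullable alternative(s) C → Y; FOLLOW(C) = { $ }
  C → Y: FIRST \ {ε} = { 'id', 'num' } — this is the only nullable alternative, skip
  C → - - -: FIRST \ {ε} = { '-' } — disjoint from FOLLOW(C)
  C → - -: FIRST \ {ε} = { '-' } — disjoint from FOLLOW(C)

Y: nullable alternative(s) Y → ε; FOLLOW(Y) = { $ }
  Y → id Y: FIRST \ {ε} = { 'id' } — disjoint from FOLLOW(Y)
  Y → num: FIRST \ {ε} = { 'num' } — disjoint from FOLLOW(Y)
  Y → ε: FIRST \ {ε} = { } — this is the only nullable alternative, skip

No FIRST/FOLLOW conflicts found.

Answer: No FIRST/FOLLOW conflicts.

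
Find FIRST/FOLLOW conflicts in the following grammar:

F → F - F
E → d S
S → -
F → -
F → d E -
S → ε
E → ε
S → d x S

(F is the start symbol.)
Nullable non-terminals: E, S.

E: nullable alternative(s) E → ε; FOLLOW(E) = { '-' }
  E → d S: FIRST \ {ε} = { 'd' } — disjoint from FOLLOW(E)
  E → ε: FIRST \ {ε} = { } — this is the only nullable alternative, skip

S: nullable alternative(s) S → ε; FOLLOW(S) = { '-' }
  S → -: FIRST \ {ε} = { '-' } — overlaps FOLLOW(S) on { '-' }: CONFLICT
  S → ε: FIRST \ {ε} = { } — this is the only nullable alternative, skip
  S → d x S: FIRST \ {ε} = { 'd' } — disjoint from FOLLOW(S)

F has no nullable alternative, so no FIRST/FOLLOW check is needed there.

So the grammar has 1 FIRST/FOLLOW conflict (marked CONFLICT above).

Answer: Yes. S → '-' with FOLLOW(S) on { '-' }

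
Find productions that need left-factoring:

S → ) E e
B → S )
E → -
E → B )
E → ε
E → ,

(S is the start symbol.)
Left-factoring is needed when two productions for the same non-terminal
share a common prefix on the right-hand side.

Productions for E:
  E → -
  E → B )
  E → ε
  E → ,

No common prefixes found.

Answer: No, left-factoring is not needed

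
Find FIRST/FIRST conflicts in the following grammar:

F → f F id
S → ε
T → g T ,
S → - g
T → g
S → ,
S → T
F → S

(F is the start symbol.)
A FIRST/FIRST conflict occurs when two productions N → α and N → β for the same non-terminal have FIRST(α) ∩ FIRST(β) ≠ ∅ (with ε ∈ FIRST of a nullable right-hand side, so two nullable alternatives also conflict).

FIRST sets of the non-terminals at (or reachable through a nullable prefix from) the front of some alternative:
  FIRST(S) = { ',', '-', 'g', ε }
  FIRST(T) = { 'g' }

Productions for F:
  F → f F id: FIRST = { 'f' }
  F → S: FIRST = { ',', '-', 'g', ε }
Productions for S:
  S → ε: FIRST = { ε }
  S → - g: FIRST = { '-' }
  S → ,: FIRST = { ',' }
  S → T: FIRST = { 'g' }
Productions for T:
  T → g T ,: FIRST = { 'g' }
  T → g: FIRST = { 'g' }

Conflict for T: T → g T , and T → g
  Overlap: { 'g' }

Answer: Yes. T → g T ',' / T → g on { 'g' }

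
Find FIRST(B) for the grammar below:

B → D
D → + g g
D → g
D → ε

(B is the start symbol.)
To compute FIRST(B), examine every production with B on the left-hand side, reading each right-hand side left to right until a non-nullable symbol is reached.

FIRST sets of the other non-terminals involved (by the same procedure, iterated to a fixed point):
  FIRST(D) = { '+', 'g', ε }

From B → D:
  - D is a non-terminal: add FIRST(D) \ {ε} = { '+', 'g' }
    D is nullable and nothing follows, so the whole right-hand side can vanish: ε ∈ FIRST(B)

Collecting: FIRST(B) = { '+', 'g', ε }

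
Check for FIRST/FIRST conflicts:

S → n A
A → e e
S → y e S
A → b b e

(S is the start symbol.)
No FIRST/FIRST conflicts.

A FIRST/FIRST conflict occurs when two productions N → α and N → β for the same non-terminal have FIRST(α) ∩ FIRST(β) ≠ ∅ (with ε ∈ FIRST of a nullable right-hand side, so two nullable alternatives also conflict).

Productions for S:
  S → n A: FIRST = { 'n' }
  S → y e S: FIRST = { 'y' }
Productions for A:
  A → e e: FIRST = { 'e' }
  A → b b e: FIRST = { 'b' }

All alternatives of each non-terminal have pairwise disjoint FIRST sets.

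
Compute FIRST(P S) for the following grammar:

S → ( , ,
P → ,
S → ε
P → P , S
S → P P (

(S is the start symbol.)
{ ',' }

FIRST sets of the non-terminals involved (from the grammar, by fixed-point iteration):
  FIRST(P) = { ',' }

To compute FIRST(P S), process the symbols left to right:
Symbol P is a non-terminal. Add FIRST(P) \ {ε} = { ',' }
P is not nullable (ε ∉ FIRST(P)), so stop here.
FIRST(P S) = { ',' }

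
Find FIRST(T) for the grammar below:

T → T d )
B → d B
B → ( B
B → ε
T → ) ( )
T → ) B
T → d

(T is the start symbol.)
{ ')', 'd' }

From T → T d ):
  - T is the symbol being defined: contributes nothing new
    T is not nullable, so stop
From T → ) ( ):
  - ')' is a terminal: add ')' and stop
From T → ) B:
  - ')' is a terminal: add ')' and stop
From T → d:
  - d is a terminal: add 'd' and stop

Collecting: FIRST(T) = { ')', 'd' }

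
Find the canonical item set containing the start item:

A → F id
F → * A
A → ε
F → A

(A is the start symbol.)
First, augment the grammar with A' → A
I₀ = CLOSURE({ [A' → . A] }):
  [A' → . A] has the dot before A: add [A → . F id], [A → .]
  [A → . F id] has the dot before F: add [F → . * A], [F → . A]
No further items can be added.

I₀ = { [A → . F id], [A → .], [A' → . A], [F → . * A], [F → . A] }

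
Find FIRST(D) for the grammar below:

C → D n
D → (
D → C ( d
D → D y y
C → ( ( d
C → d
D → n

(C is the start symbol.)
FIRST sets of the other non-terminals involved (by the same procedure, iterated to a fixed point):
  FIRST(C) = { '(', 'd', 'n' }

From D → (:
  - '(' is a terminal: add '(' and stop
From D → C ( d:
  - C is a non-terminal: add FIRST(C) \ {ε} = { '(', 'd', 'n' }
    C is not nullable, so stop
From D → D y y:
  - D is the symbol being defined: contributes nothing new
    D is not nullable, so stop
From D → n:
  - n is a terminal: add 'n' and stop

Collecting: FIRST(D) = { '(', 'd', 'n' }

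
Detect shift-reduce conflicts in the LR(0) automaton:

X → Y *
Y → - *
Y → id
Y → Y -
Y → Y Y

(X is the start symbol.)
Augment with X' → X and build the canonical LR(0) collection (I0 = CLOSURE({[X' → . X]}), then GOTO on every symbol after a dot until no new states appear). It has 9 states:
  I0: { [X → . Y *], [X' → . X], [Y → . - *], [Y → . Y -], [Y → . Y Y], [Y → . id] }  — shift
  I1: { [Y → - . *] }  — shift
  I2: { [X' → X .] }  — accept
  I3: { [X → Y . *], [Y → . - *], [Y → . Y -], [Y → . Y Y], [Y → . id], [Y → Y . -], [Y → Y . Y] }  — shift
  I4: { [Y → id .] }  — reduce
  I5: { [X → Y * .] }  — reduce
  I6: { [Y → - . *], [Y → Y - .] }  — shift, reduce
  I7: { [Y → . - *], [Y → . Y -], [Y → . Y Y], [Y → . id], [Y → Y . -], [Y → Y . Y], [Y → Y Y .] }  — shift, reduce
  I8: { [Y → - * .] }  — reduce

I6 contains reduce item [Y → Y - .] and shift item [Y → - . *] — shift-reduce conflict.
I7 contains reduce item [Y → Y Y .] and shift items [Y → . - *], [Y → Y . -], [Y → . id] — shift-reduce conflict.

Answer: Yes — I6: [Y → Y - .] vs [Y → - . *]; I7: [Y → Y Y .] vs [Y → . - *]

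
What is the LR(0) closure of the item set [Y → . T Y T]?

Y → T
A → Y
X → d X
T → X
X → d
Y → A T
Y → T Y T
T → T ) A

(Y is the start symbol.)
Start with: [Y → . T Y T]
  [Y → . T Y T] has the dot before T: add [T → . X], [T → . T ) A]
  [T → . X] has the dot before X: add [X → . d X], [X → . d]
No further items can be added.

CLOSURE = { [T → . T ) A], [T → . X], [X → . d X], [X → . d], [Y → . T Y T] }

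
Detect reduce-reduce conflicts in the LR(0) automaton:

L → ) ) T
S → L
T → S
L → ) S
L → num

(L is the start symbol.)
Yes — I7: [L → ) S .] vs [T → S .]

Augment with L' → L and build the canonical LR(0) collection (I0 = CLOSURE({[L' → . L]}), then GOTO on every symbol after a dot until no new states appear). It has 9 states:
  I0: { [L → . ) ) T], [L → . ) S], [L → . num], [L' → . L] }  — shift
  I1: { [L → ) . ) T], [L → ) . S], [L → . ) ) T], [L → . ) S], [L → . num], [S → . L] }  — shift
  I2: { [L' → L .] }  — accept
  I3: { [L → num .] }  — reduce
  I4: { [L → ) ) . T], [L → ) . ) T], [L → ) . S], [L → . ) ) T], [L → . ) S], [L → . num], [S → . L], [T → . S] }  — shift
  I5: { [S → L .] }  — reduce
  I6: { [L → ) S .] }  — reduce
  I7: { [L → ) S .], [T → S .] }  — 2 reduces
  I8: { [L → ) ) T .] }  — reduce

I7 contains complete items [L → ) S .], [T → S .] — reduce-reduce conflict.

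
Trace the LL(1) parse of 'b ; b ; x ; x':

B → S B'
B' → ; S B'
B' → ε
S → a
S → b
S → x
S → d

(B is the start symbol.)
LL(1) parsing maintains a stack (initially the start symbol over $) and the input. At each step: if the stack top is a terminal, match it against the current input token; if it is a non-terminal N, replace it with the RHS of M[N, lookahead] (the unique production whose predict set contains the lookahead).

Stack is shown with the top on the left.

Stack     Input            Action
---------------------------------
B $       b ; b ; x ; x $  output B → S B'
S B' $    b ; b ; x ; x $  output S → b
b B' $    b ; b ; x ; x $  match 'b'
B' $      ; b ; x ; x $    output B' → ; S B'
; S B' $  ; b ; x ; x $    match ';'
S B' $    b ; x ; x $      output S → b
b B' $    b ; x ; x $      match 'b'
B' $      ; x ; x $        output B' → ; S B'
; S B' $  ; x ; x $        match ';'
S B' $    x ; x $          output S → x
x B' $    x ; x $          match 'x'
B' $      ; x $            output B' → ; S B'
; S B' $  ; x $            match ';'
S B' $    x $              output S → x
x B' $    x $              match 'x'
B' $      $                output B' → ε
$         $                accept

The string is accepted.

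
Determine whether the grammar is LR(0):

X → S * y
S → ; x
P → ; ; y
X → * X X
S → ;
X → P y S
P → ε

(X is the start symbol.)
A grammar is LR(0) if no state in the canonical LR(0) collection has:
  - both a shift item (dot before a terminal) and a complete item (shift-reduce conflict), or
  - two or more complete items (reduce-reduce conflict; the accept item [X' → X .] counts as a complete item here).

Augment with X' → X and build the canonical LR(0) collection (I0 = CLOSURE({[X' → . X]}), then GOTO on every symbol after a dot until no new states appear). It has 16 states:
  I0: { [P → . ; ; y], [P → .], [S → . ; x], [S → . ;], [X → . * X X], [X → . P y S], [X → . S * y], [X' → . X] }  — shift, reduce
  I1: { [P → . ; ; y], [P → .], [S → . ; x], [S → . ;], [X → * . X X], [X → . * X X], [X → . P y S], [X → . S * y] }  — shift, reduce
  I2: { [P → ; . ; y], [S → ; . x], [S → ; .] }  — shift, reduce
  I3: { [X → P . y S] }  — shift
  I4: { [X → S . * y] }  — shift
  I5: { [X' → X .] }  — accept
  I6: { [X → S * . y] }  — shift
  I7: { [X → S * y .] }  — reduce
  I8: { [S → . ; x], [S → . ;], [X → P y . S] }  — shift
  I9: { [S → ; . x], [S → ; .] }  — shift, reduce
  I10: { [X → P y S .] }  — reduce
  I11: { [S → ; x .] }  — reduce
  I12: { [P → ; ; . y] }  — shift
  I13: { [P → ; ; y .] }  — reduce
  I14: { [P → . ; ; y], [P → .], [S → . ; x], [S → . ;], [X → * X . X], [X → . * X X], [X → . P y S], [X → . S * y] }  — shift, reduce
  I15: { [X → * X X .] }  — reduce

Conflict in state I0:
  Shift-reduce conflict between [P → .] and [P → . ; ; y]
So the grammar is NOT LR(0).

Answer: No. Shift-reduce conflict between [P → .] and [P → . ; ; y]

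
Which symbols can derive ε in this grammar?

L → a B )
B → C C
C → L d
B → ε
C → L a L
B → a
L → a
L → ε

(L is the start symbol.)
{ 'B', 'L' }

A non-terminal is nullable if it can derive ε (the empty string): either it has an ε-production, or it has a production whose right-hand side consists entirely of nullable non-terminals.

ε-productions: B → ε, L → ε
So B, L are immediately nullable.
No further non-terminal can be added: every production for the remaining non-terminals contains a terminal or a non-nullable non-terminal.
Nullable = { 'B', 'L' }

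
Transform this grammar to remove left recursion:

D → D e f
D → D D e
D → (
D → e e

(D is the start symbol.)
D → ( D'
D → e e D'
D' → e f D'
D' → D e D'
D' → ε

D is directly left-recursive. The standard transformation for
  A → A α₁ | ... | A α_m | β₁ | ... | β_n
is
  A  → β₁ A' | ... | β_n A'
  A' → α₁ A' | ... | α_m A' | ε

D → ( becomes D → ( D'
D → e e becomes D → e e D'
D → D e f becomes D' → e f D'
D → D D e becomes D' → D e D'
Add D' → ε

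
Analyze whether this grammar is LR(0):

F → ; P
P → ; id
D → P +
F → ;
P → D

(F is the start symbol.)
A grammar is LR(0) if no state in the canonical LR(0) collection has:
  - both a shift item (dot before a terminal) and a complete item (shift-reduce conflict), or
  - two or more complete items (reduce-reduce conflict; the accept item [F' → F .] counts as a complete item here).

Augment with F' → F and build the canonical LR(0) collection (I0 = CLOSURE({[F' → . F]}), then GOTO on every symbol after a dot until no new states appear). It has 8 states:
  I0: { [F → . ; P], [F → . ;], [F' → . F] }  — shift
  I1: { [D → . P +], [F → ; . P], [F → ; .], [P → . ; id], [P → . D] }  — shift, reduce
  I2: { [F' → F .] }  — accept
  I3: { [P → ; . id] }  — shift
  I4: { [P → D .] }  — reduce
  I5: { [D → P . +], [F → ; P .] }  — shift, reduce
  I6: { [D → P + .] }  — reduce
  I7: { [P → ; id .] }  — reduce

Conflict in state I1:
  Shift-reduce conflict between [F → ; .] and [P → . ; id]
So the grammar is NOT LR(0).

Answer: No. Shift-reduce conflict between [F → ; .] and [P → . ; id]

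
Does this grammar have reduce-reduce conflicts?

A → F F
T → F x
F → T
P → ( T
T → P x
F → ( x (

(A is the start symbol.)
A reduce-reduce conflict occurs when an LR(0) state has two complete items [A → α .] and [B → β .] — both call for a reduction, and with no lookahead the parser cannot choose between them.

Augment with A' → A and build the canonical LR(0) collection (I0 = CLOSURE({[A' → . A]}), then GOTO on every symbol after a dot until no new states appear). It has 13 states:
  I0: { [A → . F F], [A' → . A], [F → . ( x (], [F → . T], [P → . ( T], [T → . F x], [T → . P x] }  — shift
  I1: { [F → ( . x (], [F → . ( x (], [F → . T], [P → ( . T], [P → . ( T], [T → . F x], [T → . P x] }  — shift
  I2: { [A' → A .] }  — accept
  I3: { [A → F . F], [F → . ( x (], [F → . T], [P → . ( T], [T → . F x], [T → . P x], [T → F . x] }  — shift
  I4: { [T → P . x] }  — shift
  I5: { [F → T .] }  — reduce
  I6: { [T → P x .] }  — reduce
  I7: { [A → F F .], [T → F . x] }  — shift, reduce
  I8: { [T → F x .] }  — reduce
  I9: { [T → F . x] }  — shift
  I10: { [F → T .], [P → ( T .] }  — 2 reduces
  I11: { [F → ( x . (] }  — shift
  I12: { [F → ( x ( .] }  — reduce

I10 contains complete items [F → T .], [P → ( T .] — reduce-reduce conflict.

Answer: Yes — I10: [F → T .] vs [P → ( T .]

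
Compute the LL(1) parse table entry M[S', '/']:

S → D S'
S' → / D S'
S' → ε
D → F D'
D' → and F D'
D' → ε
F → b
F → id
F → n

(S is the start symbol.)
To find M[S', '/'], we find productions for S' where '/' is in the predict set (PREDICT(N → α) = (FIRST(α) \ {ε}) ∪ (FOLLOW(N) if α ⇒* ε)).

Relevant sets:
  FOLLOW(S') = { $ }

S' → / D S': PREDICT = { '/' }
  '/' is in predict set, so this production goes in M[S', '/']
S' → ε: PREDICT = { $ }

M[S', '/'] = S' → / D S'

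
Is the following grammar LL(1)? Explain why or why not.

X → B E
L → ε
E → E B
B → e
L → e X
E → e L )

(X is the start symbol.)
A grammar is LL(1) if for each non-terminal N with multiple productions, the predict sets of those productions are pairwise disjoint, where PREDICT(N → α) = (FIRST(α) \ {ε}) ∪ (FOLLOW(N) if α ⇒* ε).

Relevant sets:
  FIRST(E) = { 'e' }
  FOLLOW(L) = { ')' }

For L:
  PREDICT(L → ε) = { ')' }
  PREDICT(L → e X) = { 'e' }
For E:
  PREDICT(E → E B) = { 'e' }
  PREDICT(E → e L ')') = { 'e' }
X, B have a single production, so nothing to check there.

Conflict found: Predict set conflict for E: { 'e' }
The grammar is NOT LL(1).

Answer: No. Predict set conflict for E: { 'e' }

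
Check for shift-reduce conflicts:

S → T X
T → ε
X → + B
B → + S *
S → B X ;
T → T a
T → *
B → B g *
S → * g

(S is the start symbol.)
Yes — I0: [T → .] vs [B → . + S *]; I1: [T → * .] vs [S → * . g]; I2: [T → .] vs [B → . + S *]; I9: [X → + B .] vs [B → B . g *]

Augment with S' → S and build the canonical LR(0) collection (I0 = CLOSURE({[S' → . S]}), then GOTO on every symbol after a dot until no new states appear). It has 17 states:
  I0: { [B → . + S *], [B → . B g *], [S → . * g], [S → . B X ;], [S → . T X], [S' → . S], [T → . *], [T → . T a], [T → .] }  — shift, reduce
  I1: { [S → * . g], [T → * .] }  — shift, reduce
  I2: { [B → + . S *], [B → . + S *], [B → . B g *], [S → . * g], [S → . B X ;], [S → . T X], [T → . *], [T → . T a], [T → .] }  — shift, reduce
  I3: { [B → B . g *], [S → B . X ;], [X → . + B] }  — shift
  I4: { [S' → S .] }  — accept
  I5: { [S → T . X], [T → T . a], [X → . + B] }  — shift
  I6: { [B → . + S *], [B → . B g *], [X → + . B] }  — shift
  I7: { [S → T X .] }  — reduce
  I8: { [T → T a .] }  — reduce
  I9: { [B → B . g *], [X → + B .] }  — shift, reduce
  I10: { [B → B g . *] }  — shift
  I11: { [B → B g * .] }  — reduce
  I12: { [S → B X . ;] }  — shift
  I13: { [S → B X ; .] }  — reduce
  I14: { [B → + S . *] }  — shift
  I15: { [B → + S * .] }  — reduce
  I16: { [S → * g .] }  — reduce

I0 contains reduce item [T → .] and shift items [B → . + S *], [S → . * g], [T → . *] — shift-reduce conflict.
I1 contains reduce item [T → * .] and shift item [S → * . g] — shift-reduce conflict.
I2 contains reduce item [T → .] and shift items [B → . + S *], [S → . * g], [T → . *] — shift-reduce conflict.
I9 contains reduce item [X → + B .] and shift item [B → B . g *] — shift-reduce conflict.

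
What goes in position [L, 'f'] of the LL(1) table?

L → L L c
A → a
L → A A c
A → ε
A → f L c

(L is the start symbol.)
To find M[L, 'f'], we find productions for L where 'f' is in the predict set (PREDICT(N → α) = (FIRST(α) \ {ε}) ∪ (FOLLOW(N) if α ⇒* ε)).

Relevant sets:
  FIRST(L) = { 'a', 'c', 'f' }
  FIRST(A) = { 'a', 'f', ε }

L → L L c: PREDICT = { 'a', 'c', 'f' }
  'f' is in predict set, so this production goes in M[L, 'f']
L → A A c: PREDICT = { 'a', 'c', 'f' }
  'f' is in predict set, so this production goes in M[L, 'f']

M[L, 'f'] = L → L L c, L → A A c  (a multiply-defined cell — the grammar is not LL(1))

Answer: L → L L c, L → A A c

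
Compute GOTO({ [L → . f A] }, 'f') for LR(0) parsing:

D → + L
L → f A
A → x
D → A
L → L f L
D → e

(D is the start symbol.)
{ [A → . x], [L → f . A] }

GOTO(I, 'f') = CLOSURE({ [A → αX.β] : [A → α.Xβ] ∈ I, X = 'f' })

Items with dot before 'f', with the dot advanced:
  [L → . f A] → [L → f . A]
Closure of the advanced items:
  [L → f . A] has the dot before A: add [A → . x]

GOTO = { [A → . x], [L → f . A] }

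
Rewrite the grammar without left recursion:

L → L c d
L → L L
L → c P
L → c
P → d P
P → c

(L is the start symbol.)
L is directly left-recursive. The standard transformation for
  A → A α₁ | ... | A α_m | β₁ | ... | β_n
is
  A  → β₁ A' | ... | β_n A'
  A' → α₁ A' | ... | α_m A' | ε

L → c P becomes L → c P L'
L → c becomes L → c L'
L → L c d becomes L' → c d L'
L → L L becomes L' → L L'
Add L' → ε

Productions for other non-terminals are unchanged:
  P → d P
  P → c

Resulting grammar:
L → c P L'
L → c L'
L' → c d L'
L' → L L'
L' → ε
P → d P
P → c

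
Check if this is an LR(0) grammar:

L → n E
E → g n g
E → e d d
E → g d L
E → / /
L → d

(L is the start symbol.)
A grammar is LR(0) if no state in the canonical LR(0) collection has:
  - both a shift item (dot before a terminal) and a complete item (shift-reduce conflict), or
  - two or more complete items (reduce-reduce conflict; the accept item [L' → L .] counts as a complete item here).

Augment with L' → L and build the canonical LR(0) collection (I0 = CLOSURE({[L' → . L]}), then GOTO on every symbol after a dot until no new states appear). It has 15 states:
  I0: { [L → . d], [L → . n E], [L' → . L] }  — shift
  I1: { [L' → L .] }  — accept
  I2: { [L → d .] }  — reduce
  I3: { [E → . / /], [E → . e d d], [E → . g d L], [E → . g n g], [L → n . E] }  — shift
  I4: { [E → / . /] }  — shift
  I5: { [L → n E .] }  — reduce
  I6: { [E → e . d d] }  — shift
  I7: { [E → g . d L], [E → g . n g] }  — shift
  I8: { [E → g d . L], [L → . d], [L → . n E] }  — shift
  I9: { [E → g n . g] }  — shift
  I10: { [E → g n g .] }  — reduce
  I11: { [E → g d L .] }  — reduce
  I12: { [E → e d . d] }  — shift
  I13: { [E → e d d .] }  — reduce
  I14: { [E → / / .] }  — reduce

Every state is either a pure shift/goto state or contains exactly one complete item and nothing to shift — no conflicts. The grammar is LR(0).

Answer: Yes, the grammar is LR(0)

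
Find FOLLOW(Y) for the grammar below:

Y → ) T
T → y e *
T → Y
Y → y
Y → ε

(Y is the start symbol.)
{ $ }

To compute FOLLOW(Y), find every occurrence of Y on a right-hand side N → α Y β: add FIRST(β) \ {ε}, and if β is empty or nullable also add FOLLOW(N). Iterate to a fixed point.

Y is the start symbol, so $ ∈ FOLLOW(Y).
In T → Y: Y is at the end, add FOLLOW(T)

The FOLLOW sets referred to above (computed the same way, to a fixed point):
  FOLLOW(T) = { $ }

Taking the union: FOLLOW(Y) = { $ }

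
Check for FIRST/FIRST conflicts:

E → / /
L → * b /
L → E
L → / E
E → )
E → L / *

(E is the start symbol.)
Yes. E → '/' '/' / E → L '/' '*' on { '/' }; E → ')' / E → L '/' '*' on { ')' }; L → '*' b '/' / L → E on { '*' }; L → E / L → '/' E on { '/' }

A FIRST/FIRST conflict occurs when two productions N → α and N → β for the same non-terminal have FIRST(α) ∩ FIRST(β) ≠ ∅ (with ε ∈ FIRST of a nullable right-hand side, so two nullable alternatives also conflict).

FIRST sets of the non-terminals at (or reachable through a nullable prefix from) the front of some alternative:
  FIRST(L) = { ')', '*', '/' }
  FIRST(E) = { ')', '*', '/' }

Productions for E:
  E → / /: FIRST = { '/' }
  E → ): FIRST = { ')' }
  E → L / *: FIRST = { ')', '*', '/' }
Productions for L:
  L → * b /: FIRST = { '*' }
  L → E: FIRST = { ')', '*', '/' }
  L → / E: FIRST = { '/' }

Conflict for E: E → / / and E → L / *
  Overlap: { '/' }
Conflict for E: E → ) and E → L / *
  Overlap: { ')' }
Conflict for L: L → * b / and L → E
  Overlap: { '*' }
Conflict for L: L → E and L → / E
  Overlap: { '/' }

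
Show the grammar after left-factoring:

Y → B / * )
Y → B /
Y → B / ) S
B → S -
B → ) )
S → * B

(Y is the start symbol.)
Y → B / Y'
Y' → * )
Y' → ε
Y' → ) S
B → S -
B → ) )
S → * B

Left-factoring transforms A → αβ₁ | αβ₂ into A → αA' and A' → β₁ | β₂
(α is the longest common prefix among the alternatives). Repeat until
no nonterminal has two alternatives with a common prefix.

Round 1: Y has alternatives sharing prefix 'B /'. Introduce Y': Y → B / Y'
  Add: Y' → * )
  Add: Y' → ε
  Add: Y' → ) S

No remaining common prefixes — done.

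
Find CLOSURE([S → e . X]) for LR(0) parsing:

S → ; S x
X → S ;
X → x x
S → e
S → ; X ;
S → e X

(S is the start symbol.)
To compute CLOSURE, for each item [A → α.Bβ] where B is a non-terminal, add [B → .γ] for all productions B → γ; repeat for the newly added items until nothing changes.

Start with: [S → e . X]
  [S → e . X] has the dot before X: add [X → . S ;], [X → . x x]
  [X → . S ;] has the dot before S: add [S → . ; S x], [S → . e], [S → . ; X ;], [S → . e X]
No further items can be added.

CLOSURE = { [S → . ; S x], [S → . ; X ;], [S → . e X], [S → . e], [S → e . X], [X → . S ;], [X → . x x] }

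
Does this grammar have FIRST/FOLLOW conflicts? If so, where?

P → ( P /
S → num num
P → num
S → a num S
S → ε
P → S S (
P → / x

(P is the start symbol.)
A FIRST/FOLLOW conflict occurs when a non-terminal N has a nullable alternative N → β (β ⇒* ε) and another alternative N → α with FIRST(α) ∩ FOLLOW(N) ≠ ∅: on such a lookahead the parser cannot decide between expanding α and letting N vanish via β.

Nullable non-terminals: S.

S: nullable alternative(s) S → ε; FOLLOW(S) = { '(', 'a', 'num' }
  S → num num: FIRST \ {ε} = { 'num' } — overlaps FOLLOW(S) on { 'num' }: CONFLICT
  S → a num S: FIRST \ {ε} = { 'a' } — overlaps FOLLOW(S) on { 'a' }: CONFLICT
  S → ε: FIRST \ {ε} = { } — this is the only nullable alternative, skip

P has no nullable alternative, so no FIRST/FOLLOW check is needed there.

So the grammar has 2 FIRST/FOLLOW conflicts (marked CONFLICT above).

Answer: Yes. S → num num with FOLLOW(S) on { 'num' }; S → a num S with FOLLOW(S) on { 'a' }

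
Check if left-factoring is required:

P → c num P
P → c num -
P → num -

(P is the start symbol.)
Left-factoring is needed when two productions for the same non-terminal
share a common prefix on the right-hand side.

Productions for P:
  P → c num P
  P → c num -
  P → num -

Found common prefix 'c num' in productions for P

Answer: Yes, P has productions with common prefix 'c num'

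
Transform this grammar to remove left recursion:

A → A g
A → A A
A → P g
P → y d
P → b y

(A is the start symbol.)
A → P g A'
A' → g A'
A' → A A'
A' → ε
P → y d
P → b y

A is directly left-recursive. The standard transformation for
  A → A α₁ | ... | A α_m | β₁ | ... | β_n
is
  A  → β₁ A' | ... | β_n A'
  A' → α₁ A' | ... | α_m A' | ε

A → P g becomes A → P g A'
A → A g becomes A' → g A'
A → A A becomes A' → A A'
Add A' → ε

Productions for other non-terminals are unchanged:
  P → y d
  P → b y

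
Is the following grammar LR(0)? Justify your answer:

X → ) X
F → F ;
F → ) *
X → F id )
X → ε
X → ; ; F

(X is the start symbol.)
No. Shift-reduce conflict between [X → .] and [F → . ) *]

Augment with X' → X and build the canonical LR(0) collection (I0 = CLOSURE({[X' → . X]}), then GOTO on every symbol after a dot until no new states appear). It has 13 states:
  I0: { [F → . ) *], [F → . F ;], [X → . ) X], [X → . ; ; F], [X → . F id )], [X → .], [X' → . X] }  — shift, reduce
  I1: { [F → ) . *], [F → . ) *], [F → . F ;], [X → ) . X], [X → . ) X], [X → . ; ; F], [X → . F id )], [X → .] }  — shift, reduce
  I2: { [X → ; . ; F] }  — shift
  I3: { [F → F . ;], [X → F . id )] }  — shift
  I4: { [X' → X .] }  — accept
  I5: { [F → F ; .] }  — reduce
  I6: { [X → F id . )] }  — shift
  I7: { [X → F id ) .] }  — reduce
  I8: { [F → . ) *], [F → . F ;], [X → ; ; . F] }  — shift
  I9: { [F → ) . *] }  — shift
  I10: { [F → F . ;], [X → ; ; F .] }  — shift, reduce
  I11: { [F → ) * .] }  — reduce
  I12: { [X → ) X .] }  — reduce

Conflict in state I0:
  Shift-reduce conflict between [X → .] and [F → . ) *]
So the grammar is NOT LR(0).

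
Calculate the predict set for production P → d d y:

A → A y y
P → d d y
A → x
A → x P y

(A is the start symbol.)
{ 'd' }

PREDICT(P → d d y) = (FIRST(RHS) \ {ε}) ∪ (FOLLOW(P) if ε ∈ FIRST(RHS), i.e. RHS ⇒* ε)
FIRST(d d y) = { 'd' }
ε ∉ FIRST(d d y), so FOLLOW(P) is not added.
PREDICT(P → d d y) = { 'd' }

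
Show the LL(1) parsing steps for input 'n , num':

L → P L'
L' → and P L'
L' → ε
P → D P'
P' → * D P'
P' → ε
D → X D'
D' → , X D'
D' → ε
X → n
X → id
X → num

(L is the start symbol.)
LL(1) parsing maintains a stack (initially the start symbol over $) and the input. At each step: if the stack top is a terminal, match it against the current input token; if it is a non-terminal N, replace it with the RHS of M[N, lookahead] (the unique production whose predict set contains the lookahead).

Stack is shown with the top on the left.

Stack           Input      Action
---------------------------------
L $             n , num $  output L → P L'
P L' $          n , num $  output P → D P'
D P' L' $       n , num $  output D → X D'
X D' P' L' $    n , num $  output X → n
n D' P' L' $    n , num $  match 'n'
D' P' L' $      , num $    output D' → , X D'
, X D' P' L' $  , num $    match ','
X D' P' L' $    num $      output X → num
num D' P' L' $  num $      match 'num'
D' P' L' $      $          output D' → ε
P' L' $         $          output P' → ε
L' $            $          output L' → ε
$               $          accept

The string is accepted.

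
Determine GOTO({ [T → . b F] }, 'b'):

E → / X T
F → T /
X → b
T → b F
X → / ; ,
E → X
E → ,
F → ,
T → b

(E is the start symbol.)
{ [F → . ,], [F → . T /], [T → . b F], [T → . b], [T → b . F] }

GOTO(I, 'b') = CLOSURE({ [A → αX.β] : [A → α.Xβ] ∈ I, X = 'b' })

Items with dot before 'b', with the dot advanced:
  [T → . b F] → [T → b . F]
Closure of the advanced items:
  [T → b . F] has the dot before F: add [F → . T /], [F → . ,]
  [F → . T /] has the dot before T: add [T → . b F], [T → . b]

GOTO = { [F → . ,], [F → . T /], [T → . b F], [T → . b], [T → b . F] }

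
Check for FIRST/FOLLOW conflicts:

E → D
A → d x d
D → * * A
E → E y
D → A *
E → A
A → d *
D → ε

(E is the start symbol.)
Yes. E → E y with FOLLOW(E) on { 'y' }

Nullable non-terminals: D, E.
FIRST sets used below: FIRST(A) = { 'd' }, FIRST(D) = { '*', 'd', ε }, FIRST(E) = { '*', 'd', 'y', ε }

D: nullable alternative(s) D → ε; FOLLOW(D) = { $, 'y' }
  D → * * A: FIRST \ {ε} = { '*' } — disjoint from FOLLOW(D)
  D → A *: FIRST \ {ε} = { 'd' } — disjoint from FOLLOW(D)
  D → ε: FIRST \ {ε} = { } — this is the only nullable alternative, skip

E: nullable alternative(s) E → D; FOLLOW(E) = { $, 'y' }
  E → D: FIRST \ {ε} = { '*', 'd' } — this is the only nullable alternative, skip
  E → E y: FIRST \ {ε} = { '*', 'd', 'y' } — overlaps FOLLOW(E) on { 'y' }: CONFLICT
  E → A: FIRST \ {ε} = { 'd' } — disjoint from FOLLOW(E)

A has no nullable alternative, so no FIRST/FOLLOW check is needed there.

So the grammar has 1 FIRST/FOLLOW conflict (marked CONFLICT above).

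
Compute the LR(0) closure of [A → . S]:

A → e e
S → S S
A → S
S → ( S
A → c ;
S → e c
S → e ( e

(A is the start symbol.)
{ [A → . S], [S → . ( S], [S → . S S], [S → . e ( e], [S → . e c] }

To compute CLOSURE, for each item [A → α.Bβ] where B is a non-terminal, add [B → .γ] for all productions B → γ; repeat for the newly added items until nothing changes.

Start with: [A → . S]
  [A → . S] has the dot before S: add [S → . S S], [S → . ( S], [S → . e c], [S → . e ( e]
No further items can be added.

CLOSURE = { [A → . S], [S → . ( S], [S → . S S], [S → . e ( e], [S → . e c] }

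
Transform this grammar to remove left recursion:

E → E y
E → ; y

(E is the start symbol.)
E → ; y E'
E' → y E'
E' → ε

E is directly left-recursive. The standard transformation for
  A → A α₁ | ... | A α_m | β₁ | ... | β_n
is
  A  → β₁ A' | ... | β_n A'
  A' → α₁ A' | ... | α_m A' | ε

E → ; y becomes E → ; y E'
E → E y becomes E' → y E'
Add E' → ε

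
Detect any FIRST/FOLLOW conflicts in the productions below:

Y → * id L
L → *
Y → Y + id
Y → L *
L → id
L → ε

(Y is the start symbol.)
Yes. L → '*' with FOLLOW(L) on { '*' }

A FIRST/FOLLOW conflict occurs when a non-terminal N has a nullable alternative N → β (β ⇒* ε) and another alternative N → α with FIRST(α) ∩ FOLLOW(N) ≠ ∅: on such a lookahead the parser cannot decide between expanding α and letting N vanish via β.

Nullable non-terminals: L.

L: nullable alternative(s) L → ε; FOLLOW(L) = { $, '*', '+' }
  L → *: FIRST \ {ε} = { '*' } — overlaps FOLLOW(L) on { '*' }: CONFLICT
  L → id: FIRST \ {ε} = { 'id' } — disjoint from FOLLOW(L)
  L → ε: FIRST \ {ε} = { } — this is the only nullable alternative, skip

Y has no nullable alternative, so no FIRST/FOLLOW check is needed there.

So the grammar has 1 FIRST/FOLLOW conflict (marked CONFLICT above).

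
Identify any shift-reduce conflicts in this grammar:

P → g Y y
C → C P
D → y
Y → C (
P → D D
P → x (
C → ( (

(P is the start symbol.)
A shift-reduce conflict occurs when an LR(0) state has both:
  - a complete (reduce) item [A → α .] (dot at the end), and
  - a shift item [B → β . c γ] (dot before a terminal).

Augment with P' → P and build the canonical LR(0) collection (I0 = CLOSURE({[P' → . P]}), then GOTO on every symbol after a dot until no new states appear). It has 15 states:
  I0: { [D → . y], [P → . D D], [P → . g Y y], [P → . x (], [P' → . P] }  — shift
  I1: { [D → . y], [P → D . D] }  — shift
  I2: { [P' → P .] }  — accept
  I3: { [C → . ( (], [C → . C P], [P → g . Y y], [Y → . C (] }  — shift
  I4: { [P → x . (] }  — shift
  I5: { [D → y .] }  — reduce
  I6: { [P → x ( .] }  — reduce
  I7: { [C → ( . (] }  — shift
  I8: { [C → C . P], [D → . y], [P → . D D], [P → . g Y y], [P → . x (], [Y → C . (] }  — shift
  I9: { [P → g Y . y] }  — shift
  I10: { [P → g Y y .] }  — reduce
  I11: { [Y → C ( .] }  — reduce
  I12: { [C → C P .] }  — reduce
  I13: { [C → ( ( .] }  — reduce
  I14: { [P → D D .] }  — reduce

No state contains both a complete item and a shift item.

Answer: No shift-reduce conflicts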